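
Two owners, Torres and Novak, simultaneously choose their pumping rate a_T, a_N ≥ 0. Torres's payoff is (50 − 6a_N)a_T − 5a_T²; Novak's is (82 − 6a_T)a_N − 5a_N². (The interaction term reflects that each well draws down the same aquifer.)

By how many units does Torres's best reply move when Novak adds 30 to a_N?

-18

Expanding Torres's payoff: 50a_T − 6a_Na_T − 5a_T².
∂π/∂a_T = 50 − 6a_N − 10a_T = 0, so a_T = 5 − 0.6a_N.
The reaction-function slope is −0.6, so a 30-unit rise in a_N moves a_T by −0.6 × 30 = −18. Torres's best response falls — the actions are strategic substitutes.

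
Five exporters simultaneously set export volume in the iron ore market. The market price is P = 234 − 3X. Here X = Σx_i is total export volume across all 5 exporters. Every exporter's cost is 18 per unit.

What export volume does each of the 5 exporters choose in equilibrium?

12

A representative exporter's profit is π_i = x_i(234 − 3X) − 18x_i, with X = x_i + Σ_{j≠i} x_j.
First-order condition: 216 − 6x_i − 3Σ_{j≠i} x_j = 0.
Imposing symmetry (x_j = x for all j) turns Σ_{j≠i} x_j into 4x, so 216 = 18x and x = 12.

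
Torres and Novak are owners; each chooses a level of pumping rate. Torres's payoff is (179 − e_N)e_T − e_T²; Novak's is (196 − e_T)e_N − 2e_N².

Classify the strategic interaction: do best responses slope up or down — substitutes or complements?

Expanding Torres's payoff: 179e_T − e_Ne_T − e_T².
∂π/∂e_T = 179 − e_N − 2e_T = 0, so e_T = 89.5 − 0.5e_N.
The best-response slope de_T/de_N = −0.5 < 0: the reaction function is downward-sloping, so the choices are strategic substitutes.

strategic substitutes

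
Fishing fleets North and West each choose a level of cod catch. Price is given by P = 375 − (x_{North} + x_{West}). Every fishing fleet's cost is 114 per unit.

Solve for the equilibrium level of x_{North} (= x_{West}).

87

Fishing fleet North's profit: π = x_{North}(375 − (x_{North} + x_{West})) − 114x_{North}.
∂π/∂x_{North} = 261 − 2x_{North} − x_{West} = 0, so x_{North} = 130.5 − 0.5x_{West}.
Setting x_{North} = x_{West} in the reaction function: x_{North} = 130.5 − 0.5x_{North}, so x_{North} = 130.5 / 1.5 = 87.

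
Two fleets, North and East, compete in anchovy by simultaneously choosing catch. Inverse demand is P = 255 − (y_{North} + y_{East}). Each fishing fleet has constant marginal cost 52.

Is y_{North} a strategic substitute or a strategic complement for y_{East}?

strategic substitutes

Fishing fleet North's profit: π = y_{North}(255 − (y_{North} + y_{East})) − 52y_{North}.
∂π/∂y_{North} = 203 − 2y_{North} − y_{East} = 0, so y_{North} = 101.5 − 0.5y_{East}.
The best-response slope dy_{North}/dy_{East} = −0.5 < 0: the reaction function is downward-sloping, so the choices are strategic substitutes.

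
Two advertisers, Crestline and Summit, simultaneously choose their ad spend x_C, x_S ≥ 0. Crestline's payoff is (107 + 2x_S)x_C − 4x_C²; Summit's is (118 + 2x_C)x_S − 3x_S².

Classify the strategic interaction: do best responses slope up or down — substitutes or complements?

strategic complements

Expanding Crestline's payoff: 107x_C + 2x_Sx_C − 4x_C².
∂π/∂x_C = 107 + 2x_S − 8x_C = 0, so x_C = 13.375 + 0.25x_S.
The best-response slope dx_C/dx_S = 0.25 > 0: the reaction function is upward-sloping, so the choices are strategic complements.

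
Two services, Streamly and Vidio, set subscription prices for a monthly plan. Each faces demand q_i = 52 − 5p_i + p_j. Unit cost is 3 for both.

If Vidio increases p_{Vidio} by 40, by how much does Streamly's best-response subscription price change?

Streamly's profit: π = (p_{Streamly} − 3)(52 − 5p_{Streamly} + p_{Vidio}).
∂π/∂p_{Streamly} = 67 − 10p_{Streamly} + p_{Vidio} = 0 ⇒ p_{Streamly} = 6.7 + 0.1p_{Vidio}.
The reaction-function slope is 0.1, so a 40-unit rise in p_{Vidio} moves p_{Streamly} by 0.1 × 40 = 4. Streamly's best response rises — the actions are strategic complements.

4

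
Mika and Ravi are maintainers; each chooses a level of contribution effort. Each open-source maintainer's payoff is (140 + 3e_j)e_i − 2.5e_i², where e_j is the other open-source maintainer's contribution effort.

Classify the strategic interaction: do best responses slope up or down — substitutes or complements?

strategic complements

Mika's payoff is (140 + 3e_R)e_M − 2.5e_M².
∂π/∂e_M = 140 + 3e_R − 5e_M = 0, so e_M = 28 + 0.6e_R.
The best-response slope de_M/de_R = 0.6 > 0: the reaction function is upward-sloping, so the choices are strategic complements.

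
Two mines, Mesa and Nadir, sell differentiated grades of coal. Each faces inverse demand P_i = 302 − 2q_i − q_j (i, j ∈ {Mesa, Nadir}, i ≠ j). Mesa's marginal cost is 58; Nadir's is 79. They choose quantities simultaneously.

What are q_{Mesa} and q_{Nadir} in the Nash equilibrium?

50.2, 43.2

Mine Mesa's profit: π = q_{Mesa}(302 − 2q_{Mesa} − q_{Nadir}) − 58q_{Mesa}.
∂π/∂q_{Mesa} = 244 − 4q_{Mesa} − q_{Nadir} = 0 ⇒ q_{Mesa} = 61 − 0.25q_{Nadir}.
Similarly q_{Nadir} = 55.75 − 0.25q_{Mesa}.
Substituting the second reaction function into the first: q_{Mesa} = 61 − 0.25(55.75 − 0.25q_{Mesa}), which gives 0.9375q_{Mesa} = 47.0625 ⇒ q_{Mesa} = 50.2.
Then q_{Nadir} = 55.75 − 0.25·50.2 = 43.2.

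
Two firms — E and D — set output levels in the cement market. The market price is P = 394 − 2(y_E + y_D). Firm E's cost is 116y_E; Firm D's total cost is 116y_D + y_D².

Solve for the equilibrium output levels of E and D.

Firm E's profit: π = y_E(394 − 2(y_E + y_D)) − 116y_E.
∂π/∂y_E = 278 − 4y_E − 2y_D = 0, so y_E = 69.5 − 0.5y_D.
For D: ∂π/∂y_D = 278 − 6y_D − 2y_E = 0 ⇒ y_D = 139/3 − (1/3)y_E.
Solving the two reaction functions simultaneously: (1 − (−0.5)(−1/3))y_E = 69.5 − 0.5·(139/3), so (5/6)y_E = 139/3 and y_E = 55.6.
Then y_D = 139/3 − (1/3)·55.6 = 27.8.

55.6, 27.8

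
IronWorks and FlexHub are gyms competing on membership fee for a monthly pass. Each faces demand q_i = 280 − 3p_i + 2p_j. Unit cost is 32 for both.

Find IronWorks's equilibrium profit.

IronWorks's profit: π = (p_{IronWorks} − 32)(280 − 3p_{IronWorks} + 2p_{FlexHub}).
∂π/∂p_{IronWorks} = 376 − 6p_{IronWorks} + 2p_{FlexHub} = 0 ⇒ p_{IronWorks} = 188/3 + (1/3)p_{FlexHub}.
The game is symmetric, so in equilibrium p_{FlexHub} = p_{IronWorks}: the reaction function gives (2/3)p_{IronWorks} = 188/3, hence p_{IronWorks} = 94.
q_{IronWorks} = 280 − 3·94 + 2·94 = 186.
Profit = (94 − 32)·186 = 11532.

11532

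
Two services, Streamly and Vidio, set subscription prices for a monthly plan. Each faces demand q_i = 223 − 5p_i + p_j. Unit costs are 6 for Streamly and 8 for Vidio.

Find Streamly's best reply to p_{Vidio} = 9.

Streamly's profit: π = (p_{Streamly} − 6)(223 − 5p_{Streamly} + p_{Vidio}).
∂π/∂p_{Streamly} = 253 − 10p_{Streamly} + p_{Vidio} = 0 ⇒ p_{Streamly} = 25.3 + 0.1p_{Vidio}.
At p_{Vidio} = 9: p_{Streamly} = 25.3 + 0.1·9 = 26.2.

26.2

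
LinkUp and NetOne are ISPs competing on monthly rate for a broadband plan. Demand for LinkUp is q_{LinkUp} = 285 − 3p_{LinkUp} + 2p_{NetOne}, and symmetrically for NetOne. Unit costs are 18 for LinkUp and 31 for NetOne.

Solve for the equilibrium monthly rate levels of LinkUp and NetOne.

LinkUp's profit: π = (p_{LinkUp} − 18)(285 − 3p_{LinkUp} + 2p_{NetOne}).
∂π/∂p_{LinkUp} = 339 − 6p_{LinkUp} + 2p_{NetOne} = 0 ⇒ p_{LinkUp} = 56.5 + (1/3)p_{NetOne}.
Similarly p_{NetOne} = 63 + (1/3)p_{LinkUp}.
Substituting the second reaction function into the first: p_{LinkUp} = 56.5 + (1/3)(63 + (1/3)p_{LinkUp}), which gives (8/9)p_{LinkUp} = 77.5 ⇒ p_{LinkUp} = 87.1875.
Then p_{NetOne} = 63 + (1/3)·87.1875 = 92.0625.

87.1875, 92.0625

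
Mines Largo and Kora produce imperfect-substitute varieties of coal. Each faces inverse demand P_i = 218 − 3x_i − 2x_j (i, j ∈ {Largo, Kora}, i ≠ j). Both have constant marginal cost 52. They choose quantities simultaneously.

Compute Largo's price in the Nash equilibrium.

114.25

Mine Largo's profit: π = x_{Largo}(218 − 3x_{Largo} − 2x_{Kora}) − 52x_{Largo}.
∂π/∂x_{Largo} = 166 − 6x_{Largo} − 2x_{Kora} = 0 ⇒ x_{Largo} = 83/3 − (1/3)x_{Kora}.
By symmetry x_{Kora} = x_{Largo}; substituting into the reaction function, (4/3)x_{Largo} = 83/3 and x_{Largo} = 20.75.
P_{Largo} = 218 − 3·20.75 − 2·20.75 = 114.25.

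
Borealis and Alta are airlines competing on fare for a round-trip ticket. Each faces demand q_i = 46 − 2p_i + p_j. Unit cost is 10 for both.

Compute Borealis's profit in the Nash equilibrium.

Borealis's profit: π = (p_{Borealis} − 10)(46 − 2p_{Borealis} + p_{Alta}).
∂π/∂p_{Borealis} = 66 − 4p_{Borealis} + p_{Alta} = 0 ⇒ p_{Borealis} = 16.5 + 0.25p_{Alta}.
The game is symmetric, so in equilibrium p_{Alta} = p_{Borealis}: the reaction function gives 0.75p_{Borealis} = 16.5, hence p_{Borealis} = 22.
q_{Borealis} = 46 − 2·22 + 22 = 24.
Profit = (22 − 10)·24 = 288.

288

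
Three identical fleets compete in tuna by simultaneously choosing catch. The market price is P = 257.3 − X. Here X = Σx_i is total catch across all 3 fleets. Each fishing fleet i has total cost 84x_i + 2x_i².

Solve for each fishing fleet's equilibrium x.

A representative fishing fleet's profit is π_i = x_i(257.3 − X) − 84x_i − 2x_i², with X = x_i + Σ_{j≠i} x_j.
First-order condition: 173.3 − 6x_i − Σ_{j≠i} x_j = 0.
Imposing symmetry (x_j = x for all j) turns Σ_{j≠i} x_j into 2x, so 173.3 = 8x and x = 21.6625.

21.6625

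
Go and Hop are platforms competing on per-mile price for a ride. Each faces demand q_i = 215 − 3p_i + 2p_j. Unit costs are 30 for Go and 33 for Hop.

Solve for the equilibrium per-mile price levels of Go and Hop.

76.8125, 77.9375

Go's profit: π = (p_{Go} − 30)(215 − 3p_{Go} + 2p_{Hop}).
∂π/∂p_{Go} = 305 − 6p_{Go} + 2p_{Hop} = 0 ⇒ p_{Go} = 305/6 + (1/3)p_{Hop}.
Similarly p_{Hop} = 157/3 + (1/3)p_{Go}.
Substituting the second reaction function into the first: p_{Go} = 305/6 + (1/3)(157/3 + (1/3)p_{Go}), which gives (8/9)p_{Go} = 1229/18 ⇒ p_{Go} = 76.8125.
Then p_{Hop} = 157/3 + (1/3)·76.8125 = 77.9375.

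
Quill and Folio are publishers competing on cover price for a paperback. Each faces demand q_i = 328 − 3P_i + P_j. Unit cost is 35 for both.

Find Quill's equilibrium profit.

Quill's profit: π = (P_{Quill} − 35)(328 − 3P_{Quill} + P_{Folio}).
∂π/∂P_{Quill} = 433 − 6P_{Quill} + P_{Folio} = 0 ⇒ P_{Quill} = 433/6 + (1/6)P_{Folio}.
By symmetry P_{Folio} = P_{Quill}; substituting into the reaction function, (5/6)P_{Quill} = 433/6 and P_{Quill} = 86.6.
q_{Quill} = 328 − 3·86.6 + 86.6 = 154.8.
Profit = (86.6 − 35)·154.8 = 7987.68.

7987.68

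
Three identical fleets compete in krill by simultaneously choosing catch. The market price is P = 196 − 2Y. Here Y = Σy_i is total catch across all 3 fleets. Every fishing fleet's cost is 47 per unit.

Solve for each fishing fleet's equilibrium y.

A representative fishing fleet's profit is π_i = y_i(196 − 2Y) − 47y_i, with Y = y_i + Σ_{j≠i} y_j.
First-order condition: 149 − 4y_i − 2Σ_{j≠i} y_j = 0.
In a symmetric equilibrium every fishing fleet chooses the same y, so Σ_{j≠i} y_j = 2y. The condition becomes 149 − 8y = 0, giving y = 149/8 = 18.625.

18.625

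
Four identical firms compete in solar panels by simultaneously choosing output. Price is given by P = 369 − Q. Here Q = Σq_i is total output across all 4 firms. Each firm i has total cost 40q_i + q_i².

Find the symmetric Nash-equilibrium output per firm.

47

A representative firm's profit is π_i = q_i(369 − Q) − 40q_i − q_i², with Q = q_i + Σ_{j≠i} q_j.
First-order condition: 329 − 4q_i − Σ_{j≠i} q_j = 0.
With identical firms, set every q_j = q: then 329 − 4q − 3q = 0, i.e. q = 329/7 = 47.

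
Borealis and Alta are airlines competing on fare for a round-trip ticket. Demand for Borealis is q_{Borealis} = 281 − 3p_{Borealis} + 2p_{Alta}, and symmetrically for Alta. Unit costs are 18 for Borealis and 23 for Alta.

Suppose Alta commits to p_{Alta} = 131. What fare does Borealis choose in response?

99.5

Borealis's profit: π = (p_{Borealis} − 18)(281 − 3p_{Borealis} + 2p_{Alta}).
∂π/∂p_{Borealis} = 335 − 6p_{Borealis} + 2p_{Alta} = 0 ⇒ p_{Borealis} = 335/6 + (1/3)p_{Alta}.
At p_{Alta} = 131: p_{Borealis} = 335/6 + (1/3)·131 = 99.5.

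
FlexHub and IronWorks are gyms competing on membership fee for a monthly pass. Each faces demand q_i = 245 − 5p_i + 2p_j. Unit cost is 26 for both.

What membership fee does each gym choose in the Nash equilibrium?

46.875

FlexHub's profit: π = (p_{FlexHub} − 26)(245 − 5p_{FlexHub} + 2p_{IronWorks}).
∂π/∂p_{FlexHub} = 375 − 10p_{FlexHub} + 2p_{IronWorks} = 0 ⇒ p_{FlexHub} = 37.5 + 0.2p_{IronWorks}.
By symmetry p_{IronWorks} = p_{FlexHub}; substituting into the reaction function, 0.8p_{FlexHub} = 37.5 and p_{FlexHub} = 46.875.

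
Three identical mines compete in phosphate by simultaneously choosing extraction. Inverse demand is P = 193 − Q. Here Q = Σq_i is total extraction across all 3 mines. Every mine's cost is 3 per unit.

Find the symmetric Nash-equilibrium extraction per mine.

A representative mine's profit is π_i = q_i(193 − Q) − 3q_i, with Q = q_i + Σ_{j≠i} q_j.
First-order condition: 190 − 2q_i − Σ_{j≠i} q_j = 0.
In a symmetric equilibrium every mine chooses the same q, so Σ_{j≠i} q_j = 2q. The condition becomes 190 − 4q = 0, giving q = 190/4 = 47.5.

47.5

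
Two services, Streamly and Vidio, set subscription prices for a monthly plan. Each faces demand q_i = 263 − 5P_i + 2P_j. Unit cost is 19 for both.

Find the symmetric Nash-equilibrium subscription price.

44.75

Streamly's profit: π = (P_{Streamly} − 19)(263 − 5P_{Streamly} + 2P_{Vidio}).
∂π/∂P_{Streamly} = 358 − 10P_{Streamly} + 2P_{Vidio} = 0 ⇒ P_{Streamly} = 35.8 + 0.2P_{Vidio}.
The game is symmetric, so in equilibrium P_{Vidio} = P_{Streamly}: the reaction function gives 0.8P_{Streamly} = 35.8, hence P_{Streamly} = 44.75.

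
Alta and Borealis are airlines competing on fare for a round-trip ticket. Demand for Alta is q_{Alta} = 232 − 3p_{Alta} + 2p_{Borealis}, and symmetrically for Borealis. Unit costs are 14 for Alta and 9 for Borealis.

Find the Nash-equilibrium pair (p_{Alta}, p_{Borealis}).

Alta's profit: π = (p_{Alta} − 14)(232 − 3p_{Alta} + 2p_{Borealis}).
∂π/∂p_{Alta} = 274 − 6p_{Alta} + 2p_{Borealis} = 0 ⇒ p_{Alta} = 137/3 + (1/3)p_{Borealis}.
Similarly p_{Borealis} = 259/6 + (1/3)p_{Alta}.
Plugging p_{Borealis} into Alta's best response: p_{Alta} = 137/3 + (1/3)(259/6 + (1/3)p_{Alta}) ⇒ (8/9)p_{Alta} = 1081/18, so p_{Alta} = 67.5625.
Then p_{Borealis} = 259/6 + (1/3)·67.5625 = 65.6875.

67.5625, 65.6875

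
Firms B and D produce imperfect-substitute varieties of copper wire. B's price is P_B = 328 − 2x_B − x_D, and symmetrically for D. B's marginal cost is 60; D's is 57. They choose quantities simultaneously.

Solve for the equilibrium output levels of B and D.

Firm B's profit: π = x_B(328 − 2x_B − x_D) − 60x_B.
∂π/∂x_B = 268 − 4x_B − x_D = 0 ⇒ x_B = 67 − 0.25x_D.
Similarly x_D = 67.75 − 0.25x_B.
Substituting the second reaction function into the first: x_B = 67 − 0.25(67.75 − 0.25x_B), which gives 0.9375x_B = 50.0625 ⇒ x_B = 53.4.
Then x_D = 67.75 − 0.25·53.4 = 54.4.

53.4, 54.4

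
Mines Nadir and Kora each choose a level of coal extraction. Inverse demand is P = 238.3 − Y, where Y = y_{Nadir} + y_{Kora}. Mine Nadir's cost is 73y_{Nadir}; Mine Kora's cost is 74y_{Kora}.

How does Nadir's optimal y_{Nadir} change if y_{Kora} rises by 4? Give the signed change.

Mine Nadir's profit: π = y_{Nadir}(238.3 − (y_{Nadir} + y_{Kora})) − 73y_{Nadir}.
∂π/∂y_{Nadir} = 165.3 − 2y_{Nadir} − y_{Kora} = 0, so y_{Nadir} = 82.65 − 0.5y_{Kora}.
The reaction-function slope is −0.5, so a 4-unit rise in y_{Kora} moves y_{Nadir} by −0.5 × 4 = −2. Nadir's best response falls — the actions are strategic substitutes.

-2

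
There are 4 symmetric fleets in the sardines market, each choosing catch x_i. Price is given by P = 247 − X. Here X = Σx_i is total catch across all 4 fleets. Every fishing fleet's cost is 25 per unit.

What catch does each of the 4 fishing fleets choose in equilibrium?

44.4

A representative fishing fleet's profit is π_i = x_i(247 − X) − 25x_i, with X = x_i + Σ_{j≠i} x_j.
First-order condition: 222 − 2x_i − Σ_{j≠i} x_j = 0.
With identical fishing fleets, set every x_j = x: then 222 − 2x − 3x = 0, i.e. x = 222/5 = 44.4.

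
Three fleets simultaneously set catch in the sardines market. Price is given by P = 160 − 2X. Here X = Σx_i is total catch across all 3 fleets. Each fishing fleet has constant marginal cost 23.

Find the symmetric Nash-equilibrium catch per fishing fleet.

17.125

A representative fishing fleet's profit is π_i = x_i(160 − 2X) − 23x_i, with X = x_i + Σ_{j≠i} x_j.
First-order condition: 137 − 4x_i − 2Σ_{j≠i} x_j = 0.
Imposing symmetry (x_j = x for all j) turns Σ_{j≠i} x_j into 2x, so 137 = 8x and x = 17.125.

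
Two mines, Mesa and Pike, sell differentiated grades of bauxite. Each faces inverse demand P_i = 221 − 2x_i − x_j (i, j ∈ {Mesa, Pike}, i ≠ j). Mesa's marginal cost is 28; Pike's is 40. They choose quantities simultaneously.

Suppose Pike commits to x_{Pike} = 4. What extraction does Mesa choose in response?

47.25

Mine Mesa's profit: π = x_{Mesa}(221 − 2x_{Mesa} − x_{Pike}) − 28x_{Mesa}.
∂π/∂x_{Mesa} = 193 − 4x_{Mesa} − x_{Pike} = 0 ⇒ x_{Mesa} = 48.25 − 0.25x_{Pike}.
At x_{Pike} = 4: x_{Mesa} = 48.25 − 0.25·4 = 47.25.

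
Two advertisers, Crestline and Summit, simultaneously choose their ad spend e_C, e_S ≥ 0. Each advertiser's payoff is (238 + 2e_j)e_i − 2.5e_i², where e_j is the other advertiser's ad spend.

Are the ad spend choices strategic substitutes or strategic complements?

strategic complements

Crestline's payoff is (238 + 2e_S)e_C − 2.5e_C².
∂π/∂e_C = 238 + 2e_S − 5e_C = 0, so e_C = 47.6 + 0.4e_S.
The best-response slope de_C/de_S = 0.4 > 0: the reaction function is upward-sloping, so the choices are strategic complements.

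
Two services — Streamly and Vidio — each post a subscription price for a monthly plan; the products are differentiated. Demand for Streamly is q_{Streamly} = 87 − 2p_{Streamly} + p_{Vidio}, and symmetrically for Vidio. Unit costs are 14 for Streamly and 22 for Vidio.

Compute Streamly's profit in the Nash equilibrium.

Streamly's profit: π = (p_{Streamly} − 14)(87 − 2p_{Streamly} + p_{Vidio}).
∂π/∂p_{Streamly} = 115 − 4p_{Streamly} + p_{Vidio} = 0 ⇒ p_{Streamly} = 28.75 + 0.25p_{Vidio}.
Similarly p_{Vidio} = 32.75 + 0.25p_{Streamly}.
Plugging p_{Vidio} into Streamly's best response: p_{Streamly} = 28.75 + 0.25(32.75 + 0.25p_{Streamly}) ⇒ 0.9375p_{Streamly} = 36.9375, so p_{Streamly} = 39.4.
Then p_{Vidio} = 32.75 + 0.25·39.4 = 42.6.
q_{Streamly} = 87 − 2·39.4 + 42.6 = 50.8.
Profit = (39.4 − 14)·50.8 = 1290.32.

1290.32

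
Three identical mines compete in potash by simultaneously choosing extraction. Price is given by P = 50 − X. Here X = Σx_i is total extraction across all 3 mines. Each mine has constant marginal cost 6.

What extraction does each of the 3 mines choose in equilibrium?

A representative mine's profit is π_i = x_i(50 − X) − 6x_i, with X = x_i + Σ_{j≠i} x_j.
First-order condition: 44 − 2x_i − Σ_{j≠i} x_j = 0.
Imposing symmetry (x_j = x for all j) turns Σ_{j≠i} x_j into 2x, so 44 = 4x and x = 11.

11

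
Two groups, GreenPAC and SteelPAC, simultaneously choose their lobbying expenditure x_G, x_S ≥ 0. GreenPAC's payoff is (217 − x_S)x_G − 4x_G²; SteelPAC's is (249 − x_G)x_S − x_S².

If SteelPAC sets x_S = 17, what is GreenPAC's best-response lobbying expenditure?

Expanding GreenPAC's payoff: 217x_G − x_Sx_G − 4x_G².
∂π/∂x_G = 217 − x_S − 8x_G = 0, so x_G = 27.125 − 0.125x_S.
At x_S = 17: x_G = 27.125 − 0.125·17 = 25.

25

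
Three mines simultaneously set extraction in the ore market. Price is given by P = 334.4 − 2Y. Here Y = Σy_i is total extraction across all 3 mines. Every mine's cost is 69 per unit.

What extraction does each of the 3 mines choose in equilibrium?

A representative mine's profit is π_i = y_i(334.4 − 2Y) − 69y_i, with Y = y_i + Σ_{j≠i} y_j.
First-order condition: 265.4 − 4y_i − 2Σ_{j≠i} y_j = 0.
In a symmetric equilibrium every mine chooses the same y, so Σ_{j≠i} y_j = 2y. The condition becomes 265.4 − 8y = 0, giving y = 265.4/8 = 33.175.

33.175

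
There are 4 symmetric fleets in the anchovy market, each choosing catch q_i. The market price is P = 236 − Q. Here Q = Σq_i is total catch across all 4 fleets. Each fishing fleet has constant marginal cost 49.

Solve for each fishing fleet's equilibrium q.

A representative fishing fleet's profit is π_i = q_i(236 − Q) − 49q_i, with Q = q_i + Σ_{j≠i} q_j.
First-order condition: 187 − 2q_i − Σ_{j≠i} q_j = 0.
Imposing symmetry (q_j = q for all j) turns Σ_{j≠i} q_j into 3q, so 187 = 5q and q = 37.4.

37.4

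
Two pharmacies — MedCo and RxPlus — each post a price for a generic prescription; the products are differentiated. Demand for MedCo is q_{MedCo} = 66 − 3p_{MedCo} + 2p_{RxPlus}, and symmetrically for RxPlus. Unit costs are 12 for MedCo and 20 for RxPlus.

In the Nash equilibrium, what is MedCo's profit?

MedCo's profit: π = (p_{MedCo} − 12)(66 − 3p_{MedCo} + 2p_{RxPlus}).
∂π/∂p_{MedCo} = 102 − 6p_{MedCo} + 2p_{RxPlus} = 0 ⇒ p_{MedCo} = 17 + (1/3)p_{RxPlus}.
Similarly p_{RxPlus} = 21 + (1/3)p_{MedCo}.
Plugging p_{RxPlus} into MedCo's best response: p_{MedCo} = 17 + (1/3)(21 + (1/3)p_{MedCo}) ⇒ (8/9)p_{MedCo} = 24, so p_{MedCo} = 27.
Then p_{RxPlus} = 21 + (1/3)·27 = 30.
q_{MedCo} = 66 − 3·27 + 2·30 = 45.
Profit = (27 − 12)·45 = 675.

675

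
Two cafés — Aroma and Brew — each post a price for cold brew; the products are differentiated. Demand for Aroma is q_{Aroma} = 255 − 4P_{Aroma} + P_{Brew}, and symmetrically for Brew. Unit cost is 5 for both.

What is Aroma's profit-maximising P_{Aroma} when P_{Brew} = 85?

45

Aroma's profit: π = (P_{Aroma} − 5)(255 − 4P_{Aroma} + P_{Brew}).
∂π/∂P_{Aroma} = 275 − 8P_{Aroma} + P_{Brew} = 0 ⇒ P_{Aroma} = 34.375 + 0.125P_{Brew}.
At P_{Brew} = 85: P_{Aroma} = 34.375 + 0.125·85 = 45.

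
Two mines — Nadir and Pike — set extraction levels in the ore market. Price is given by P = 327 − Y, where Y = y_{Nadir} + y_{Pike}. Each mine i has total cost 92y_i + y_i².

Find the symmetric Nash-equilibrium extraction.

47

Mine Nadir's profit: π = y_{Nadir}(327 − (y_{Nadir} + y_{Pike})) − 92y_{Nadir} − y_{Nadir}².
∂π/∂y_{Nadir} = 235 − 4y_{Nadir} − y_{Pike} = 0, so y_{Nadir} = 58.75 − 0.25y_{Pike}.
By symmetry y_{Pike} = y_{Nadir}; substituting into the reaction function, 1.25y_{Nadir} = 58.75 and y_{Nadir} = 47.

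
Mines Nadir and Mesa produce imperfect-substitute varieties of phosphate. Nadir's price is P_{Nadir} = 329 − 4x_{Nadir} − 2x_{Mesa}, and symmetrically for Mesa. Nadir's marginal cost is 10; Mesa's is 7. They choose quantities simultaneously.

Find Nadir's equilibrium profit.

4044.96

Mine Nadir's profit: π = x_{Nadir}(329 − 4x_{Nadir} − 2x_{Mesa}) − 10x_{Nadir}.
∂π/∂x_{Nadir} = 319 − 8x_{Nadir} − 2x_{Mesa} = 0 ⇒ x_{Nadir} = 39.875 − 0.25x_{Mesa}.
Similarly x_{Mesa} = 40.25 − 0.25x_{Nadir}.
Plugging x_{Mesa} into Nadir's best response: x_{Nadir} = 39.875 − 0.25(40.25 − 0.25x_{Nadir}) ⇒ 0.9375x_{Nadir} = 29.8125, so x_{Nadir} = 31.8.
Then x_{Mesa} = 40.25 − 0.25·31.8 = 32.3.
P_{Nadir} = 329 − 4·31.8 − 2·32.3 = 137.2.
Profit = (137.2 − 10)·31.8 = 4044.96.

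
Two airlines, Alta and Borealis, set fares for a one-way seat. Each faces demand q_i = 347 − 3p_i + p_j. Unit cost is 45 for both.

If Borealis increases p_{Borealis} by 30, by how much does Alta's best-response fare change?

5

Alta's profit: π = (p_{Alta} − 45)(347 − 3p_{Alta} + p_{Borealis}).
∂π/∂p_{Alta} = 482 − 6p_{Alta} + p_{Borealis} = 0 ⇒ p_{Alta} = 241/3 + (1/6)p_{Borealis}.
The reaction-function slope is 1/6, so a 30-unit rise in p_{Borealis} moves p_{Alta} by 1/6 × 30 = 5. Alta's best response rises — the actions are strategic complements.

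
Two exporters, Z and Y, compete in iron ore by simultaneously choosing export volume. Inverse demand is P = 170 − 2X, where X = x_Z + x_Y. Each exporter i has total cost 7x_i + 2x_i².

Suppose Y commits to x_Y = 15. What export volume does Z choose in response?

Exporter Z's profit: π = x_Z(170 − 2(x_Z + x_Y)) − 7x_Z − 2x_Z².
∂π/∂x_Z = 163 − 8x_Z − 2x_Y = 0, so x_Z = 20.375 − 0.25x_Y.
At x_Y = 15: x_Z = 20.375 − 0.25·15 = 16.625.

16.625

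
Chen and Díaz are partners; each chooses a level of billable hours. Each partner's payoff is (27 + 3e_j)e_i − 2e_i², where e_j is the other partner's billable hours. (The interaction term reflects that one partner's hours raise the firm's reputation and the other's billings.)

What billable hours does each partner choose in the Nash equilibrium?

Chen's payoff is (27 + 3e_D)e_C − 2e_C².
∂π/∂e_C = 27 + 3e_D − 4e_C = 0, so e_C = 6.75 + 0.75e_D.
By symmetry e_D = e_C; substituting into the reaction function, 0.25e_C = 6.75 and e_C = 27.

27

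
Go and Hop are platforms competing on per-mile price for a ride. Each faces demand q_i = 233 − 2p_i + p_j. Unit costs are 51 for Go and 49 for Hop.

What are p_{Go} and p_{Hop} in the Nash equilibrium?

111.4, 110.6

Go's profit: π = (p_{Go} − 51)(233 − 2p_{Go} + p_{Hop}).
∂π/∂p_{Go} = 335 − 4p_{Go} + p_{Hop} = 0 ⇒ p_{Go} = 83.75 + 0.25p_{Hop}.
Similarly p_{Hop} = 82.75 + 0.25p_{Go}.
Solving the two reaction functions simultaneously: (1 − (0.25)(0.25))p_{Go} = 83.75 + 0.25·82.75, so 0.9375p_{Go} = 104.4375 and p_{Go} = 111.4.
Then p_{Hop} = 82.75 + 0.25·111.4 = 110.6.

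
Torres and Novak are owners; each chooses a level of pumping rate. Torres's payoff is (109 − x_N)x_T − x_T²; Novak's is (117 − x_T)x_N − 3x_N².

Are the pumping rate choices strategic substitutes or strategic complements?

Expanding Torres's payoff: 109x_T − x_Nx_T − x_T².
∂π/∂x_T = 109 − x_N − 2x_T = 0, so x_T = 54.5 − 0.5x_N.
The best-response slope dx_T/dx_N = −0.5 < 0: the reaction function is downward-sloping, so the choices are strategic substitutes.

strategic substitutes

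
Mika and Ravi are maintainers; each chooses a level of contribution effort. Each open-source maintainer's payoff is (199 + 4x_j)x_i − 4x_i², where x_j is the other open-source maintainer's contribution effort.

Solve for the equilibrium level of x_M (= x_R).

49.75

Mika's payoff is (199 + 4x_R)x_M − 4x_M².
∂π/∂x_M = 199 + 4x_R − 8x_M = 0, so x_M = 24.875 + 0.5x_R.
By symmetry x_R = x_M; substituting into the reaction function, 0.5x_M = 24.875 and x_M = 49.75.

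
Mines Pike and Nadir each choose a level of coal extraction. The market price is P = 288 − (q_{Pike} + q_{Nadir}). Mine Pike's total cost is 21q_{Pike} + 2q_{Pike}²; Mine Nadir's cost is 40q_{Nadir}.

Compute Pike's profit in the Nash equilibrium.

2028

Mine Pike's profit: π = q_{Pike}(288 − (q_{Pike} + q_{Nadir})) − 21q_{Pike} − 2q_{Pike}².
∂π/∂q_{Pike} = 267 − 6q_{Pike} − q_{Nadir} = 0, so q_{Pike} = 44.5 − (1/6)q_{Nadir}.
For Nadir: ∂π/∂q_{Nadir} = 248 − 2q_{Nadir} − q_{Pike} = 0 ⇒ q_{Nadir} = 124 − 0.5q_{Pike}.
Solving the two reaction functions simultaneously: (1 − (−1/6)(−0.5))q_{Pike} = 44.5 − (1/6)·124, so (11/12)q_{Pike} = 143/6 and q_{Pike} = 26.
Then q_{Nadir} = 124 − 0.5·26 = 111.
Price P = 288 − 137 = 151.
Pike's profit: (151 − 21)·26 − 2(26)² = 2028.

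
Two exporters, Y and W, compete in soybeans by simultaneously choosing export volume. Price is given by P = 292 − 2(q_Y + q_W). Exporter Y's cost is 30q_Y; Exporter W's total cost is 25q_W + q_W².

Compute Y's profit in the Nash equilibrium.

5387.22

Exporter Y's profit: π = q_Y(292 − 2(q_Y + q_W)) − 30q_Y.
∂π/∂q_Y = 262 − 4q_Y − 2q_W = 0, so q_Y = 65.5 − 0.5q_W.
For W: ∂π/∂q_W = 267 − 6q_W − 2q_Y = 0 ⇒ q_W = 44.5 − (1/3)q_Y.
Solving the two reaction functions simultaneously: (1 − (−0.5)(−1/3))q_Y = 65.5 − 0.5·44.5, so (5/6)q_Y = 43.25 and q_Y = 51.9.
Then q_W = 44.5 − (1/3)·51.9 = 27.2.
Price P = 292 − 2·79.1 = 133.8.
Y's profit: (133.8 − 30)·51.9 = 5387.22.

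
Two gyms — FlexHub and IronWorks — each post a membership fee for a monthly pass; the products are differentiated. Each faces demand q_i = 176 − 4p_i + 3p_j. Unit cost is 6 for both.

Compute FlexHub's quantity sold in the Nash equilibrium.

FlexHub's profit: π = (p_{FlexHub} − 6)(176 − 4p_{FlexHub} + 3p_{IronWorks}).
∂π/∂p_{FlexHub} = 200 − 8p_{FlexHub} + 3p_{IronWorks} = 0 ⇒ p_{FlexHub} = 25 + 0.375p_{IronWorks}.
The game is symmetric, so in equilibrium p_{IronWorks} = p_{FlexHub}: the reaction function gives 0.625p_{FlexHub} = 25, hence p_{FlexHub} = 40.
q_{FlexHub} = 176 − 4·40 + 3·40 = 136.

136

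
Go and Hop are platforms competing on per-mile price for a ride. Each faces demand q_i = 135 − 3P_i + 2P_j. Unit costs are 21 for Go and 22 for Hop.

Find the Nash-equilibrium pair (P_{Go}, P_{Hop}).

Go's profit: π = (P_{Go} − 21)(135 − 3P_{Go} + 2P_{Hop}).
∂π/∂P_{Go} = 198 − 6P_{Go} + 2P_{Hop} = 0 ⇒ P_{Go} = 33 + (1/3)P_{Hop}.
Similarly P_{Hop} = 33.5 + (1/3)P_{Go}.
Plugging P_{Hop} into Go's best response: P_{Go} = 33 + (1/3)(33.5 + (1/3)P_{Go}) ⇒ (8/9)P_{Go} = 265/6, so P_{Go} = 49.6875.
Then P_{Hop} = 33.5 + (1/3)·49.6875 = 50.0625.

49.6875, 50.0625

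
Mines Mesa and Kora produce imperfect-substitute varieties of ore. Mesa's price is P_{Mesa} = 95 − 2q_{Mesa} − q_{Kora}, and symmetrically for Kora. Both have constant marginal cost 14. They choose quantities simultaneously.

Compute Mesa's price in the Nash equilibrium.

Mine Mesa's profit: π = q_{Mesa}(95 − 2q_{Mesa} − q_{Kora}) − 14q_{Mesa}.
∂π/∂q_{Mesa} = 81 − 4q_{Mesa} − q_{Kora} = 0 ⇒ q_{Mesa} = 20.25 − 0.25q_{Kora}.
The game is symmetric, so in equilibrium q_{Kora} = q_{Mesa}: the reaction function gives 1.25q_{Mesa} = 20.25, hence q_{Mesa} = 16.2.
P_{Mesa} = 95 − 2·16.2 − 16.2 = 46.4.

46.4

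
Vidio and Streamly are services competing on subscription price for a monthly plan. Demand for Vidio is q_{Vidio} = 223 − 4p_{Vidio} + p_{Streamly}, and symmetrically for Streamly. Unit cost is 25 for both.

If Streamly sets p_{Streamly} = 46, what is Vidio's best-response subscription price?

46.125

Vidio's profit: π = (p_{Vidio} − 25)(223 − 4p_{Vidio} + p_{Streamly}).
∂π/∂p_{Vidio} = 323 − 8p_{Vidio} + p_{Streamly} = 0 ⇒ p_{Vidio} = 40.375 + 0.125p_{Streamly}.
At p_{Streamly} = 46: p_{Vidio} = 40.375 + 0.125·46 = 46.125.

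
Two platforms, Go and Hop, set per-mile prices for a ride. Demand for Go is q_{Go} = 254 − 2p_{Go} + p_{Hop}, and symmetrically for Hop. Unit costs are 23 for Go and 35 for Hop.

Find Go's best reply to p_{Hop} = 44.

86

Go's profit: π = (p_{Go} − 23)(254 − 2p_{Go} + p_{Hop}).
∂π/∂p_{Go} = 300 − 4p_{Go} + p_{Hop} = 0 ⇒ p_{Go} = 75 + 0.25p_{Hop}.
At p_{Hop} = 44: p_{Go} = 75 + 0.25·44 = 86.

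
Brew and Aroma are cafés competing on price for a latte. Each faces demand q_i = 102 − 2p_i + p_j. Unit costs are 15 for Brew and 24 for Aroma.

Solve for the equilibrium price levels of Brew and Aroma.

Brew's profit: π = (p_{Brew} − 15)(102 − 2p_{Brew} + p_{Aroma}).
∂π/∂p_{Brew} = 132 − 4p_{Brew} + p_{Aroma} = 0 ⇒ p_{Brew} = 33 + 0.25p_{Aroma}.
Similarly p_{Aroma} = 37.5 + 0.25p_{Brew}.
Solving the two reaction functions simultaneously: (1 − (0.25)(0.25))p_{Brew} = 33 + 0.25·37.5, so 0.9375p_{Brew} = 42.375 and p_{Brew} = 45.2.
Then p_{Aroma} = 37.5 + 0.25·45.2 = 48.8.

45.2, 48.8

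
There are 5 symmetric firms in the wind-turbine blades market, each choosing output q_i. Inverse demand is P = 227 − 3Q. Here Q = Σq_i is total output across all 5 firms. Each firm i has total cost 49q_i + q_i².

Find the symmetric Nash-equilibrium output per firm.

8.9

A representative firm's profit is π_i = q_i(227 − 3Q) − 49q_i − q_i², with Q = q_i + Σ_{j≠i} q_j.
First-order condition: 178 − 8q_i − 3Σ_{j≠i} q_j = 0.
In a symmetric equilibrium every firm chooses the same q, so Σ_{j≠i} q_j = 4q. The condition becomes 178 − 20q = 0, giving q = 178/20 = 8.9.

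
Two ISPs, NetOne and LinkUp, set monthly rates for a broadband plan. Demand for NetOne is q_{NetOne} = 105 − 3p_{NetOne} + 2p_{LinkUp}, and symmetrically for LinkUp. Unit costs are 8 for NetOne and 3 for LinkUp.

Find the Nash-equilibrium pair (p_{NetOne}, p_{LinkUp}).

NetOne's profit: π = (p_{NetOne} − 8)(105 − 3p_{NetOne} + 2p_{LinkUp}).
∂π/∂p_{NetOne} = 129 − 6p_{NetOne} + 2p_{LinkUp} = 0 ⇒ p_{NetOne} = 21.5 + (1/3)p_{LinkUp}.
Similarly p_{LinkUp} = 19 + (1/3)p_{NetOne}.
Solving the two reaction functions simultaneously: (1 − (1/3)(1/3))p_{NetOne} = 21.5 + (1/3)·19, so (8/9)p_{NetOne} = 167/6 and p_{NetOne} = 31.3125.
Then p_{LinkUp} = 19 + (1/3)·31.3125 = 29.4375.

31.3125, 29.4375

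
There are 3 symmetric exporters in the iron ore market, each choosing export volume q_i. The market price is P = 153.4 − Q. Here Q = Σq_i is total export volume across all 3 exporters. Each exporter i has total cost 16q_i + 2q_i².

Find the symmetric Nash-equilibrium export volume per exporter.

17.175

A representative exporter's profit is π_i = q_i(153.4 − Q) − 16q_i − 2q_i², with Q = q_i + Σ_{j≠i} q_j.
First-order condition: 137.4 − 6q_i − Σ_{j≠i} q_j = 0.
In a symmetric equilibrium every exporter chooses the same q, so Σ_{j≠i} q_j = 2q. The condition becomes 137.4 − 8q = 0, giving q = 137.4/8 = 17.175.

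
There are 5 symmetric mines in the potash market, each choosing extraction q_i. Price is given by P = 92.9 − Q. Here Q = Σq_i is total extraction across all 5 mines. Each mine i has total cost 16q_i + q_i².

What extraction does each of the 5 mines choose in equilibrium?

9.6125

A representative mine's profit is π_i = q_i(92.9 − Q) − 16q_i − q_i², with Q = q_i + Σ_{j≠i} q_j.
First-order condition: 76.9 − 4q_i − Σ_{j≠i} q_j = 0.
With identical mines, set every q_j = q: then 76.9 − 4q − 4q = 0, i.e. q = 76.9/8 = 9.6125.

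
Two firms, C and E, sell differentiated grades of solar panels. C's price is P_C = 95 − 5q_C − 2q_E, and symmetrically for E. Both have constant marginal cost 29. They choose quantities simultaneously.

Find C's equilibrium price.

Firm C's profit: π = q_C(95 − 5q_C − 2q_E) − 29q_C.
∂π/∂q_C = 66 − 10q_C − 2q_E = 0 ⇒ q_C = 6.6 − 0.2q_E.
Setting q_C = q_E in the reaction function: q_C = 6.6 − 0.2q_C, so q_C = 6.6 / 1.2 = 5.5.
P_C = 95 − 5·5.5 − 2·5.5 = 56.5.

56.5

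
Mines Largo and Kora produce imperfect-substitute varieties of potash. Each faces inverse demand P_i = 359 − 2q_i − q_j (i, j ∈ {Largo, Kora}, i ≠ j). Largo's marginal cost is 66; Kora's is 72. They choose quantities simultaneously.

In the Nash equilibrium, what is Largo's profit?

Mine Largo's profit: π = q_{Largo}(359 − 2q_{Largo} − q_{Kora}) − 66q_{Largo}.
∂π/∂q_{Largo} = 293 − 4q_{Largo} − q_{Kora} = 0 ⇒ q_{Largo} = 73.25 − 0.25q_{Kora}.
Similarly q_{Kora} = 71.75 − 0.25q_{Largo}.
Substituting the second reaction function into the first: q_{Largo} = 73.25 − 0.25(71.75 − 0.25q_{Largo}), which gives 0.9375q_{Largo} = 55.3125 ⇒ q_{Largo} = 59.
Then q_{Kora} = 71.75 − 0.25·59 = 57.
P_{Largo} = 359 − 2·59 − 57 = 184.
Profit = (184 − 66)·59 = 6962.

6962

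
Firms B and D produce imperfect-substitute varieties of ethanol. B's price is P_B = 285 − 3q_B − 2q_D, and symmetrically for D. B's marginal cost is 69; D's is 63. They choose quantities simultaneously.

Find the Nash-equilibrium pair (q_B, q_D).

Firm B's profit: π = q_B(285 − 3q_B − 2q_D) − 69q_B.
∂π/∂q_B = 216 − 6q_B − 2q_D = 0 ⇒ q_B = 36 − (1/3)q_D.
Similarly q_D = 37 − (1/3)q_B.
Solving the two reaction functions simultaneously: (1 − (−1/3)(−1/3))q_B = 36 − (1/3)·37, so (8/9)q_B = 71/3 and q_B = 26.625.
Then q_D = 37 − (1/3)·26.625 = 28.125.

26.625, 28.125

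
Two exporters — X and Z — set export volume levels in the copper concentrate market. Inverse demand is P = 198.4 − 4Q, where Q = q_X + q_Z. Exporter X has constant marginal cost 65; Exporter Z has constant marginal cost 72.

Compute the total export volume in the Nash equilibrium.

21.65

Exporter X's profit: π = q_X(198.4 − 4(q_X + q_Z)) − 65q_X.
∂π/∂q_X = 133.4 − 8q_X − 4q_Z = 0, so q_X = 16.675 − 0.5q_Z.
By the same steps for Z: q_Z = 15.8 − 0.5q_X.
Substituting the second reaction function into the first: q_X = 16.675 − 0.5(15.8 − 0.5q_X), which gives 0.75q_X = 8.775 ⇒ q_X = 11.7.
Then q_Z = 15.8 − 0.5·11.7 = 9.95.
Total export volume: 11.7 + 9.95 = 21.65.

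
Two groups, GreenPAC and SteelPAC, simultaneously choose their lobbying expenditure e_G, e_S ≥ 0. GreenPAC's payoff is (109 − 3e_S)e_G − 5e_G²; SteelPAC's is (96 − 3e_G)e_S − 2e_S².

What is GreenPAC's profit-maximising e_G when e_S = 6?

Expanding GreenPAC's payoff: 109e_G − 3e_Se_G − 5e_G².
∂π/∂e_G = 109 − 3e_S − 10e_G = 0, so e_G = 10.9 − 0.3e_S.
At e_S = 6: e_G = 10.9 − 0.3·6 = 9.1.

9.1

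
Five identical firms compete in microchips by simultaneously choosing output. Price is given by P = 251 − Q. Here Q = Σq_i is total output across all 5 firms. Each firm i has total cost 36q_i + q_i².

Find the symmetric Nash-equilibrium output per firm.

A representative firm's profit is π_i = q_i(251 − Q) − 36q_i − q_i², with Q = q_i + Σ_{j≠i} q_j.
First-order condition: 215 − 4q_i − Σ_{j≠i} q_j = 0.
Imposing symmetry (q_j = q for all j) turns Σ_{j≠i} q_j into 4q, so 215 = 8q and q = 26.875.

26.875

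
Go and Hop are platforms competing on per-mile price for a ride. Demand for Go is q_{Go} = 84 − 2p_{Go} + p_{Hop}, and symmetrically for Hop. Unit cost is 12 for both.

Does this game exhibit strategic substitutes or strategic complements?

Go's profit: π = (p_{Go} − 12)(84 − 2p_{Go} + p_{Hop}).
∂π/∂p_{Go} = 108 − 4p_{Go} + p_{Hop} = 0 ⇒ p_{Go} = 27 + 0.25p_{Hop}.
The best-response slope dp_{Go}/dp_{Hop} = 0.25 > 0: the reaction function is upward-sloping, so the choices are strategic complements.

strategic complements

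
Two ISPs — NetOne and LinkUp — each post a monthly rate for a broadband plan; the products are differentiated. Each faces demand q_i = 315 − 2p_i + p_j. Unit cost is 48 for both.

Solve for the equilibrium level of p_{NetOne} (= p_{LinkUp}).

137

NetOne's profit: π = (p_{NetOne} − 48)(315 − 2p_{NetOne} + p_{LinkUp}).
∂π/∂p_{NetOne} = 411 − 4p_{NetOne} + p_{LinkUp} = 0 ⇒ p_{NetOne} = 102.75 + 0.25p_{LinkUp}.
Setting p_{NetOne} = p_{LinkUp} in the reaction function: p_{NetOne} = 102.75 + 0.25p_{NetOne}, so p_{NetOne} = 102.75 / 0.75 = 137.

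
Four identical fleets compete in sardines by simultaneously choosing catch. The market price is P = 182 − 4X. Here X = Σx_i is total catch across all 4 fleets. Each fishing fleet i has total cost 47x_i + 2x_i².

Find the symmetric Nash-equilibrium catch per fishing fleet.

A representative fishing fleet's profit is π_i = x_i(182 − 4X) − 47x_i − 2x_i², with X = x_i + Σ_{j≠i} x_j.
First-order condition: 135 − 12x_i − 4Σ_{j≠i} x_j = 0.
Imposing symmetry (x_j = x for all j) turns Σ_{j≠i} x_j into 3x, so 135 = 24x and x = 5.625.

5.625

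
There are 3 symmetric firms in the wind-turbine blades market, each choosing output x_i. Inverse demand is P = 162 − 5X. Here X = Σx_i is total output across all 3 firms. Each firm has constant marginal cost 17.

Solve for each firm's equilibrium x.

A representative firm's profit is π_i = x_i(162 − 5X) − 17x_i, with X = x_i + Σ_{j≠i} x_j.
First-order condition: 145 − 10x_i − 5Σ_{j≠i} x_j = 0.
With identical firms, set every x_j = x: then 145 − 10x − 10x = 0, i.e. x = 145/20 = 7.25.

7.25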